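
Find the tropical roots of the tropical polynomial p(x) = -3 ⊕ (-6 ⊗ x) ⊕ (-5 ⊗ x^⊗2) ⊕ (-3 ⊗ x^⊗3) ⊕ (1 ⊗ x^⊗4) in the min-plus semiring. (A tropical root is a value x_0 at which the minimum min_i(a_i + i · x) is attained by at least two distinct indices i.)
Roots: {-4, -2, -1, 3}

Each tropical root is a break point of the lower envelope of the lines y = a_i + i · x (there are 5 lines, with slopes 0, 1, ..., 4). Only the lines that attain the minimum somewhere contribute to roots; other lines are dominated. Here the surviving (envelope) indices are i = 4, i = 3, i = 2, i = 1, i = 0.
Intersections between consecutive envelope lines give the roots: for adjacent envelope indices i < j the intersection is x = (a_i − a_j) / (j − i). Reading off the sorted break points: {-4, -2, -1, 3}.
Verification: at each break x_0, at least two indices attain the minimum of min_i(a_i + i · x_0).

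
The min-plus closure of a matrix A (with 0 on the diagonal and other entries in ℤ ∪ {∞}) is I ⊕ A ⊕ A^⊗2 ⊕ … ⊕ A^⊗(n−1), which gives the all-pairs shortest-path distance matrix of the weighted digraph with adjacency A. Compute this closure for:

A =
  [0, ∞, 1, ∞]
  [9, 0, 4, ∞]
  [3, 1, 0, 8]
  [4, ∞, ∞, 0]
Closure =
  [0, 2, 1, 9]
  [7, 0, 4, 12]
  [3, 1, 0, 8]
  [4, 6, 5, 0]

This is the Floyd-Warshall all-pairs shortest-path computation. For each intermediate vertex k = 0, 1, …, 3, update dist[i][j] ← min(dist[i][j], dist[i][k] + dist[k][j]). The final matrix gives, for each (i, j), the minimum total weight of any directed path from i to j (possibly empty when i = j).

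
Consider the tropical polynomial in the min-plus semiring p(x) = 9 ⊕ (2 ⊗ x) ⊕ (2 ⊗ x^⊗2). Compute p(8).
p(8) = 9

A tropical monomial a ⊗ x^⊗i evaluates to a + i · x. Evaluating each term at x = 8:
  Term 0 contributes 9 + 0 · 8 = 9
  Term 1 contributes 2 + 1 · 8 = 10
  Term 2 contributes 2 + 2 · 8 = 18
p(8) = ⊕ of these = min[9, 10, 18] = 9.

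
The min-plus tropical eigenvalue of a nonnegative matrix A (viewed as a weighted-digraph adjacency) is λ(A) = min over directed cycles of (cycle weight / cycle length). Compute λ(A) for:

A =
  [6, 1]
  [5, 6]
λ(A) = 3

Enumerate directed cycles and compute their means (weight / length). Sample:
  cycle 0 → 0: weight = 6, length = 1, mean = 6/1 ≈ 6.000
  cycle 1 → 1: weight = 6, length = 1, mean = 6/1 ≈ 6.000
  cycle 0 → 1 → 0: weight = 6, length = 2, mean = 6/2 ≈ 3.000
  cycle 1 → 0 → 1: weight = 6, length = 2, mean = 6/2 ≈ 3.000
Minimum mean = 3.000, attained e.g. along the cycle 0 → 1 → 0 with weight 6 and length 2. So λ(A) = 6/2 = 3.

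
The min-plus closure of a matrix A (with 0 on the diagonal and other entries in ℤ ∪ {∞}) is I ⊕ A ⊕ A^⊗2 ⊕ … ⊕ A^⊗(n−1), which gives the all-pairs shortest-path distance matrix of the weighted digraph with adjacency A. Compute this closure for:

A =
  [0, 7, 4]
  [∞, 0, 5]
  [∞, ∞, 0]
Closure =
  [0, 7, 4]
  [∞, 0, 5]
  [∞, ∞, 0]

This is the Floyd-Warshall all-pairs shortest-path computation. For each intermediate vertex k = 0, 1, …, 2, update dist[i][j] ← min(dist[i][j], dist[i][k] + dist[k][j]). The final matrix gives, for each (i, j), the minimum total weight of any directed path from i to j (possibly empty when i = j).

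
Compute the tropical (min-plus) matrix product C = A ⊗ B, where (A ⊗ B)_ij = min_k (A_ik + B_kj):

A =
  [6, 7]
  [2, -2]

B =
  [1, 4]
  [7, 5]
A ⊗ B =
  [7, 10]
  [3, 3]

Apply the min-plus product entry-by-entry:
  C[0][0] = min over k of (A[0][0] + B[0][0] = 6 + 1 = 7, A[0][1] + B[1][0] = 7 + 7 = 14) = 7 (attained at k = 0)
  C[0][1] = min over k of (A[0][0] + B[0][1] = 6 + 4 = 10, A[0][1] + B[1][1] = 7 + 5 = 12) = 10 (attained at k = 0)
  C[1][0] = min over k of (A[1][0] + B[0][0] = 2 + 1 = 3, A[1][1] + B[1][0] = -2 + 7 = 5) = 3 (attained at k = 0)
  C[1][1] = min over k of (A[1][0] + B[0][1] = 2 + 4 = 6, A[1][1] + B[1][1] = -2 + 5 = 3) = 3 (attained at k = 1)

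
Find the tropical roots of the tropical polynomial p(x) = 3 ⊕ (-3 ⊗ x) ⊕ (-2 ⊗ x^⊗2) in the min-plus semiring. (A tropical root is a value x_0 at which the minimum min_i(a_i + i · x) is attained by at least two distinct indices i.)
Roots: {-1, 6}

Each tropical root is a break point of the lower envelope of the lines y = a_i + i · x (there are 3 lines, with slopes 0, 1, ..., 2). Only the lines that attain the minimum somewhere contribute to roots; other lines are dominated. Here the surviving (envelope) indices are i = 2, i = 1, i = 0.
Intersections between consecutive envelope lines give the roots: for adjacent envelope indices i < j the intersection is x = (a_i − a_j) / (j − i). Reading off the sorted break points: {-1, 6}.
Verification: at each break x_0, at least two indices attain the minimum of min_i(a_i + i · x_0).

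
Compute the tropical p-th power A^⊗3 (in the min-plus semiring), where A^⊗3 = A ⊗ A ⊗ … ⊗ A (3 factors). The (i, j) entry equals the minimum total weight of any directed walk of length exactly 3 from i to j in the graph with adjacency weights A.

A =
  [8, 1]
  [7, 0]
A^⊗3 =
  [8, 1]
  [7, 0]

Each entry (A^⊗3)_ij equals the minimum over all length-3 walks i = v_0 → v_1 → … → v_3 = j of Σ_t A[v_t][v_{t+1}]. For example, for (i, j) = (0, 1) we minimise over 4 possible intermediate vertex sequences; the minimum is 1, attained along the walk 0 → 1 → 1 → 1.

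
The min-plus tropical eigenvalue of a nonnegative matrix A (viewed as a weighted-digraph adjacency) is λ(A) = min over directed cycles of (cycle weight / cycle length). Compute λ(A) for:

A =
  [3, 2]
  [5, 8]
λ(A) = 3

Enumerate directed cycles and compute their means (weight / length). Sample:
  cycle 0 → 0: weight = 3, length = 1, mean = 3/1 ≈ 3.000
  cycle 1 → 1: weight = 8, length = 1, mean = 8/1 ≈ 8.000
  cycle 0 → 1 → 0: weight = 7, length = 2, mean = 7/2 ≈ 3.500
  cycle 1 → 0 → 1: weight = 7, length = 2, mean = 7/2 ≈ 3.500
Minimum mean = 3.000, attained e.g. along the cycle 0 → 0 with weight 3 and length 1. So λ(A) = 3/1 = 3.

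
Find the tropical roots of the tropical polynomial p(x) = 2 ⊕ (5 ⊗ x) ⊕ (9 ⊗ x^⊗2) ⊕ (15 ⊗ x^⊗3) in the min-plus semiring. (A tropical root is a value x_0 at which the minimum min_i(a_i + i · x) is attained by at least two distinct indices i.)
Roots: {-6, -4, -3}

Each tropical root is a break point of the lower envelope of the lines y = a_i + i · x (there are 4 lines, with slopes 0, 1, ..., 3). Only the lines that attain the minimum somewhere contribute to roots; other lines are dominated. Here the surviving (envelope) indices are i = 3, i = 2, i = 1, i = 0.
Intersections between consecutive envelope lines give the roots: for adjacent envelope indices i < j the intersection is x = (a_i − a_j) / (j − i). Reading off the sorted break points: {-6, -4, -3}.
Verification: at each break x_0, at least two indices attain the minimum of min_i(a_i + i · x_0).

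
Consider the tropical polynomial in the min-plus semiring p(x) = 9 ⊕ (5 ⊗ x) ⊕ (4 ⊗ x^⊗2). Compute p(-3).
p(-3) = -2

A tropical monomial a ⊗ x^⊗i evaluates to a + i · x. Evaluating each term at x = -3:
  Term 0 contributes 9 + 0 · -3 = 9
  Term 1 contributes 5 + 1 · -3 = 2
  Term 2 contributes 4 + 2 · -3 = -2
p(-3) = ⊕ of these = min[9, 2, -2] = -2.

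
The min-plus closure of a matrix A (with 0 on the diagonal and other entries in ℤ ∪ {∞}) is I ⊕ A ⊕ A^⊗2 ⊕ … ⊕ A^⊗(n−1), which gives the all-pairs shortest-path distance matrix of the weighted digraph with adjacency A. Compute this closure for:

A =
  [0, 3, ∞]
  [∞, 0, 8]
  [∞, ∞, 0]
Closure =
  [0, 3, 11]
  [∞, 0, 8]
  [∞, ∞, 0]

This is the Floyd-Warshall all-pairs shortest-path computation. For each intermediate vertex k = 0, 1, …, 2, update dist[i][j] ← min(dist[i][j], dist[i][k] + dist[k][j]). The final matrix gives, for each (i, j), the minimum total weight of any directed path from i to j (possibly empty when i = j).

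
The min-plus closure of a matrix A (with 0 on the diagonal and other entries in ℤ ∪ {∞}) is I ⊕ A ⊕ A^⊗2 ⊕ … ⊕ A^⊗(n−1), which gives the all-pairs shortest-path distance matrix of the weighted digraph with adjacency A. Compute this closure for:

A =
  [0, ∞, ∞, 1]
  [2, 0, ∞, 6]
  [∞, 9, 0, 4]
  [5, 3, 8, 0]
Closure =
  [0, 4, 9, 1]
  [2, 0, 11, 3]
  [9, 7, 0, 4]
  [5, 3, 8, 0]

This is the Floyd-Warshall all-pairs shortest-path computation. For each intermediate vertex k = 0, 1, …, 3, update dist[i][j] ← min(dist[i][j], dist[i][k] + dist[k][j]). The final matrix gives, for each (i, j), the minimum total weight of any directed path from i to j (possibly empty when i = j).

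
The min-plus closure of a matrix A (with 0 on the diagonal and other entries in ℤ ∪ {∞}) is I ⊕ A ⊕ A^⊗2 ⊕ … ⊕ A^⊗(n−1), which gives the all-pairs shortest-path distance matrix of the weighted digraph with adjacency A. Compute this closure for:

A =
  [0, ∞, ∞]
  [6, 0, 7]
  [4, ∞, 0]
Closure =
  [0, ∞, ∞]
  [6, 0, 7]
  [4, ∞, 0]

This is the Floyd-Warshall all-pairs shortest-path computation. For each intermediate vertex k = 0, 1, …, 2, update dist[i][j] ← min(dist[i][j], dist[i][k] + dist[k][j]). The final matrix gives, for each (i, j), the minimum total weight of any directed path from i to j (possibly empty when i = j).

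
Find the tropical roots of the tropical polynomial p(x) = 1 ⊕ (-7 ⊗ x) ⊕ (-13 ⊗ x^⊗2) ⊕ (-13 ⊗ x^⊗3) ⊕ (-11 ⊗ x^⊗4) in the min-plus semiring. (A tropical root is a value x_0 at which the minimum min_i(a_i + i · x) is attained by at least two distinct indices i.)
Roots: {-2, 0, 6, 8}

Each tropical root is a break point of the lower envelope of the lines y = a_i + i · x (there are 5 lines, with slopes 0, 1, ..., 4). Only the lines that attain the minimum somewhere contribute to roots; other lines are dominated. Here the surviving (envelope) indices are i = 4, i = 3, i = 2, i = 1, i = 0.
Intersections between consecutive envelope lines give the roots: for adjacent envelope indices i < j the intersection is x = (a_i − a_j) / (j − i). Reading off the sorted break points: {-2, 0, 6, 8}.
Verification: at each break x_0, at least two indices attain the minimum of min_i(a_i + i · x_0).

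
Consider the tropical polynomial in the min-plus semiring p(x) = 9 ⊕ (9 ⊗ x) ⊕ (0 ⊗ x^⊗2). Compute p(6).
p(6) = 9

A tropical monomial a ⊗ x^⊗i evaluates to a + i · x. Evaluating each term at x = 6:
  Term 0 contributes 9 + 0 · 6 = 9
  Term 1 contributes 9 + 1 · 6 = 15
  Term 2 contributes 0 + 2 · 6 = 12
p(6) = ⊕ of these = min[9, 15, 12] = 9.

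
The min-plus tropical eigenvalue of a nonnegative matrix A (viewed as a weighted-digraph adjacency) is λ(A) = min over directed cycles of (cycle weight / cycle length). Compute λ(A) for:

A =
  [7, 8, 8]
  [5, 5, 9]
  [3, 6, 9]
λ(A) = 5

Enumerate directed cycles and compute their means (weight / length). Sample:
  cycle 0 → 0: weight = 7, length = 1, mean = 7/1 ≈ 7.000
  cycle 1 → 1: weight = 5, length = 1, mean = 5/1 ≈ 5.000
  cycle 2 → 2: weight = 9, length = 1, mean = 9/1 ≈ 9.000
  cycle 0 → 1 → 0: weight = 13, length = 2, mean = 13/2 ≈ 6.500
  cycle 0 → 2 → 0: weight = 11, length = 2, mean = 11/2 ≈ 5.500
  cycle 1 → 0 → 1: weight = 13, length = 2, mean = 13/2 ≈ 6.500
Minimum mean = 5.000, attained e.g. along the cycle 1 → 1 with weight 5 and length 1. So λ(A) = 5/1 = 5.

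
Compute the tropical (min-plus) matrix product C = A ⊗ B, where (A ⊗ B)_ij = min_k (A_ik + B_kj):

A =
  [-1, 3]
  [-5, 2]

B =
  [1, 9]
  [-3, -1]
A ⊗ B =
  [0, 2]
  [-4, 1]

Apply the min-plus product entry-by-entry:
  C[0][0] = min over k of (A[0][0] + B[0][0] = -1 + 1 = 0, A[0][1] + B[1][0] = 3 + -3 = 0) = 0 (attained at k = 0)
  C[0][1] = min over k of (A[0][0] + B[0][1] = -1 + 9 = 8, A[0][1] + B[1][1] = 3 + -1 = 2) = 2 (attained at k = 1)
  C[1][0] = min over k of (A[1][0] + B[0][0] = -5 + 1 = -4, A[1][1] + B[1][0] = 2 + -3 = -1) = -4 (attained at k = 0)
  C[1][1] = min over k of (A[1][0] + B[0][1] = -5 + 9 = 4, A[1][1] + B[1][1] = 2 + -1 = 1) = 1 (attained at k = 1)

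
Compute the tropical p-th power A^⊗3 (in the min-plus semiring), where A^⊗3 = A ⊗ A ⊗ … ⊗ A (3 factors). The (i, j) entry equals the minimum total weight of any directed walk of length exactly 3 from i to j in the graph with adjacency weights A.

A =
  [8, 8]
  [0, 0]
A^⊗3 =
  [8, 8]
  [0, 0]

Each entry (A^⊗3)_ij equals the minimum over all length-3 walks i = v_0 → v_1 → … → v_3 = j of Σ_t A[v_t][v_{t+1}]. For example, for (i, j) = (0, 1) we minimise over 4 possible intermediate vertex sequences; the minimum is 8, attained along the walk 0 → 1 → 1 → 1.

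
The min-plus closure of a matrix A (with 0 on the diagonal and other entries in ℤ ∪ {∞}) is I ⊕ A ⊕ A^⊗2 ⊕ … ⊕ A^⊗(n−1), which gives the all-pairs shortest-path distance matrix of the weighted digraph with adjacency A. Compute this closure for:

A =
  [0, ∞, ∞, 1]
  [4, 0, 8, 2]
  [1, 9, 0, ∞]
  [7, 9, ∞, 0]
Closure =
  [0, 10, 18, 1]
  [4, 0, 8, 2]
  [1, 9, 0, 2]
  [7, 9, 17, 0]

This is the Floyd-Warshall all-pairs shortest-path computation. For each intermediate vertex k = 0, 1, …, 3, update dist[i][j] ← min(dist[i][j], dist[i][k] + dist[k][j]). The final matrix gives, for each (i, j), the minimum total weight of any directed path from i to j (possibly empty when i = j).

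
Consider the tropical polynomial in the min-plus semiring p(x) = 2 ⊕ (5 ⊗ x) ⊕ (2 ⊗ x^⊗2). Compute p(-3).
p(-3) = -4

A tropical monomial a ⊗ x^⊗i evaluates to a + i · x. Evaluating each term at x = -3:
  Term 0 contributes 2 + 0 · -3 = 2
  Term 1 contributes 5 + 1 · -3 = 2
  Term 2 contributes 2 + 2 · -3 = -4
p(-3) = ⊕ of these = min[2, 2, -4] = -4.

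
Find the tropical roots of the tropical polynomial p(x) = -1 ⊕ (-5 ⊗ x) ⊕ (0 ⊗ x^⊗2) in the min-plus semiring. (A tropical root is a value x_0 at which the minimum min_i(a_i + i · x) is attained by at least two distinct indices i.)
Roots: {-5, 4}

Each tropical root is a break point of the lower envelope of the lines y = a_i + i · x (there are 3 lines, with slopes 0, 1, ..., 2). Only the lines that attain the minimum somewhere contribute to roots; other lines are dominated. Here the surviving (envelope) indices are i = 2, i = 1, i = 0.
Intersections between consecutive envelope lines give the roots: for adjacent envelope indices i < j the intersection is x = (a_i − a_j) / (j − i). Reading off the sorted break points: {-5, 4}.
Verification: at each break x_0, at least two indices attain the minimum of min_i(a_i + i · x_0).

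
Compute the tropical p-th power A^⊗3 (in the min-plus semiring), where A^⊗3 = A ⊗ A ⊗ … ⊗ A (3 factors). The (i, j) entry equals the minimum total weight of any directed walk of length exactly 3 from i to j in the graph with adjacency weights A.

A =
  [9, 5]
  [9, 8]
A^⊗3 =
  [22, 19]
  [23, 22]

Each entry (A^⊗3)_ij equals the minimum over all length-3 walks i = v_0 → v_1 → … → v_3 = j of Σ_t A[v_t][v_{t+1}]. For example, for (i, j) = (0, 1) we minimise over 4 possible intermediate vertex sequences; the minimum is 19, attained along the walk 0 → 1 → 0 → 1.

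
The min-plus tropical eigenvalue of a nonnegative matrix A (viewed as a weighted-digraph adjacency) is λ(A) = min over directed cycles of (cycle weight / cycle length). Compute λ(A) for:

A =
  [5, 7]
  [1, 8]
λ(A) = 4

Enumerate directed cycles and compute their means (weight / length). Sample:
  cycle 0 → 0: weight = 5, length = 1, mean = 5/1 ≈ 5.000
  cycle 1 → 1: weight = 8, length = 1, mean = 8/1 ≈ 8.000
  cycle 0 → 1 → 0: weight = 8, length = 2, mean = 8/2 ≈ 4.000
  cycle 1 → 0 → 1: weight = 8, length = 2, mean = 8/2 ≈ 4.000
Minimum mean = 4.000, attained e.g. along the cycle 0 → 1 → 0 with weight 8 and length 2. So λ(A) = 8/2 = 4.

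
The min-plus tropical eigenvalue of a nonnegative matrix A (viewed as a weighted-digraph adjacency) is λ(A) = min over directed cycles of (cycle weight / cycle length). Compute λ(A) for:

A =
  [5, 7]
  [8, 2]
λ(A) = 2

Enumerate directed cycles and compute their means (weight / length). Sample:
  cycle 0 → 0: weight = 5, length = 1, mean = 5/1 ≈ 5.000
  cycle 1 → 1: weight = 2, length = 1, mean = 2/1 ≈ 2.000
  cycle 0 → 1 → 0: weight = 15, length = 2, mean = 15/2 ≈ 7.500
  cycle 1 → 0 → 1: weight = 15, length = 2, mean = 15/2 ≈ 7.500
Minimum mean = 2.000, attained e.g. along the cycle 1 → 1 with weight 2 and length 1. So λ(A) = 2/1 = 2.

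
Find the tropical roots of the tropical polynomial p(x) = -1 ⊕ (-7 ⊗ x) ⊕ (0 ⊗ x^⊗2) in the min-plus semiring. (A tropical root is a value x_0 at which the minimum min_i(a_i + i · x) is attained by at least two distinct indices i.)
Roots: {-7, 6}

Each tropical root is a break point of the lower envelope of the lines y = a_i + i · x (there are 3 lines, with slopes 0, 1, ..., 2). Only the lines that attain the minimum somewhere contribute to roots; other lines are dominated. Here the surviving (envelope) indices are i = 2, i = 1, i = 0.
Intersections between consecutive envelope lines give the roots: for adjacent envelope indices i < j the intersection is x = (a_i − a_j) / (j − i). Reading off the sorted break points: {-7, 6}.
Verification: at each break x_0, at least two indices attain the minimum of min_i(a_i + i · x_0).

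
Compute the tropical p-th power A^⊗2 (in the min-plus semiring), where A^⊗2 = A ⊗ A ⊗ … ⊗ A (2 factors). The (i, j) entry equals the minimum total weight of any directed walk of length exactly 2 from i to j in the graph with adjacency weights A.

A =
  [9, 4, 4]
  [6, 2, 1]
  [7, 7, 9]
A^⊗2 =
  [10, 6, 5]
  [8, 4, 3]
  [13, 9, 8]

Each entry (A^⊗2)_ij equals the minimum over all length-2 walks i = v_0 → v_1 → … → v_2 = j of Σ_t A[v_t][v_{t+1}]. For example, for (i, j) = (0, 2) we minimise over 3 possible intermediate vertex sequences; the minimum is 5, attained along the walk 0 → 1 → 2.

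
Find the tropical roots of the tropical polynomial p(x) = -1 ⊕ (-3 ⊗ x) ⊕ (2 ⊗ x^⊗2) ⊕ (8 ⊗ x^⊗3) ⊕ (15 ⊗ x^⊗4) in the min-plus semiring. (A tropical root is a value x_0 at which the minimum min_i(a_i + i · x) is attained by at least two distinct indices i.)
Roots: {-7, -6, -5, 2}

Each tropical root is a break point of the lower envelope of the lines y = a_i + i · x (there are 5 lines, with slopes 0, 1, ..., 4). Only the lines that attain the minimum somewhere contribute to roots; other lines are dominated. Here the surviving (envelope) indices are i = 4, i = 3, i = 2, i = 1, i = 0.
Intersections between consecutive envelope lines give the roots: for adjacent envelope indices i < j the intersection is x = (a_i − a_j) / (j − i). Reading off the sorted break points: {-7, -6, -5, 2}.
Verification: at each break x_0, at least two indices attain the minimum of min_i(a_i + i · x_0).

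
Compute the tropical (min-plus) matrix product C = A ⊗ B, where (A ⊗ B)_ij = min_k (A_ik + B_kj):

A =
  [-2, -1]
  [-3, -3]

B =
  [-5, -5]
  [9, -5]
A ⊗ B =
  [-7, -7]
  [-8, -8]

Apply the min-plus product entry-by-entry:
  C[0][0] = min over k of (A[0][0] + B[0][0] = -2 + -5 = -7, A[0][1] + B[1][0] = -1 + 9 = 8) = -7 (attained at k = 0)
  C[0][1] = min over k of (A[0][0] + B[0][1] = -2 + -5 = -7, A[0][1] + B[1][1] = -1 + -5 = -6) = -7 (attained at k = 0)
  C[1][0] = min over k of (A[1][0] + B[0][0] = -3 + -5 = -8, A[1][1] + B[1][0] = -3 + 9 = 6) = -8 (attained at k = 0)
  C[1][1] = min over k of (A[1][0] + B[0][1] = -3 + -5 = -8, A[1][1] + B[1][1] = -3 + -5 = -8) = -8 (attained at k = 0)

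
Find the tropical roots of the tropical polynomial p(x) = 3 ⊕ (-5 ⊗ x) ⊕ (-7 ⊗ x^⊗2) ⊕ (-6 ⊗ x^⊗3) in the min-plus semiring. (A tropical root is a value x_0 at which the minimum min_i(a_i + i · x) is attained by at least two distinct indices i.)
Roots: {-1, 2, 8}

Each tropical root is a break point of the lower envelope of the lines y = a_i + i · x (there are 4 lines, with slopes 0, 1, ..., 3). Only the lines that attain the minimum somewhere contribute to roots; other lines are dominated. Here the surviving (envelope) indices are i = 3, i = 2, i = 1, i = 0.
Intersections between consecutive envelope lines give the roots: for adjacent envelope indices i < j the intersection is x = (a_i − a_j) / (j − i). Reading off the sorted break points: {-1, 2, 8}.
Verification: at each break x_0, at least two indices attain the minimum of min_i(a_i + i · x_0).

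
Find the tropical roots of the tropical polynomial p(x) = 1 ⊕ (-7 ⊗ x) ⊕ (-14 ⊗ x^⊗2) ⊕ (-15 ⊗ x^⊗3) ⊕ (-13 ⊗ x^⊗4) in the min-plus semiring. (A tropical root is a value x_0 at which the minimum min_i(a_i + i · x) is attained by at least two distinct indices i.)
Roots: {-2, 1, 7, 8}

Each tropical root is a break point of the lower envelope of the lines y = a_i + i · x (there are 5 lines, with slopes 0, 1, ..., 4). Only the lines that attain the minimum somewhere contribute to roots; other lines are dominated. Here the surviving (envelope) indices are i = 4, i = 3, i = 2, i = 1, i = 0.
Intersections between consecutive envelope lines give the roots: for adjacent envelope indices i < j the intersection is x = (a_i − a_j) / (j − i). Reading off the sorted break points: {-2, 1, 7, 8}.
Verification: at each break x_0, at least two indices attain the minimum of min_i(a_i + i · x_0).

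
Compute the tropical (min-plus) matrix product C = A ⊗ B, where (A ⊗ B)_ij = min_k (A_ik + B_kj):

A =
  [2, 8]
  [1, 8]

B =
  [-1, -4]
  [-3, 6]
A ⊗ B =
  [1, -2]
  [0, -3]

Apply the min-plus product entry-by-entry:
  C[0][0] = min over k of (A[0][0] + B[0][0] = 2 + -1 = 1, A[0][1] + B[1][0] = 8 + -3 = 5) = 1 (attained at k = 0)
  C[0][1] = min over k of (A[0][0] + B[0][1] = 2 + -4 = -2, A[0][1] + B[1][1] = 8 + 6 = 14) = -2 (attained at k = 0)
  C[1][0] = min over k of (A[1][0] + B[0][0] = 1 + -1 = 0, A[1][1] + B[1][0] = 8 + -3 = 5) = 0 (attained at k = 0)
  C[1][1] = min over k of (A[1][0] + B[0][1] = 1 + -4 = -3, A[1][1] + B[1][1] = 8 + 6 = 14) = -3 (attained at k = 0)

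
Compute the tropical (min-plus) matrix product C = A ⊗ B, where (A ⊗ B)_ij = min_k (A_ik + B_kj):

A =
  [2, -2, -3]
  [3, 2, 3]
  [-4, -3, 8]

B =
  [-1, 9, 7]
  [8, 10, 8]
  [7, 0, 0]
A ⊗ B =
  [1, -3, -3]
  [2, 3, 3]
  [-5, 5, 3]

Apply the min-plus product entry-by-entry:
  C[0][0] = min over k of (A[0][0] + B[0][0] = 2 + -1 = 1, A[0][1] + B[1][0] = -2 + 8 = 6, A[0][2] + B[2][0] = -3 + 7 = 4) = 1 (attained at k = 0)
  C[0][1] = min over k of (A[0][0] + B[0][1] = 2 + 9 = 11, A[0][1] + B[1][1] = -2 + 10 = 8, A[0][2] + B[2][1] = -3 + 0 = -3) = -3 (attained at k = 2)
  C[0][2] = min over k of (A[0][0] + B[0][2] = 2 + 7 = 9, A[0][1] + B[1][2] = -2 + 8 = 6, A[0][2] + B[2][2] = -3 + 0 = -3) = -3 (attained at k = 2)
  C[1][0] = min over k of (A[1][0] + B[0][0] = 3 + -1 = 2, A[1][1] + B[1][0] = 2 + 8 = 10, A[1][2] + B[2][0] = 3 + 7 = 10) = 2 (attained at k = 0)
  C[1][1] = min over k of (A[1][0] + B[0][1] = 3 + 9 = 12, A[1][1] + B[1][1] = 2 + 10 = 12, A[1][2] + B[2][1] = 3 + 0 = 3) = 3 (attained at k = 2)
  C[1][2] = min over k of (A[1][0] + B[0][2] = 3 + 7 = 10, A[1][1] + B[1][2] = 2 + 8 = 10, A[1][2] + B[2][2] = 3 + 0 = 3) = 3 (attained at k = 2)
  C[2][0] = min over k of (A[2][0] + B[0][0] = -4 + -1 = -5, A[2][1] + B[1][0] = -3 + 8 = 5, A[2][2] + B[2][0] = 8 + 7 = 15) = -5 (attained at k = 0)
  C[2][1] = min over k of (A[2][0] + B[0][1] = -4 + 9 = 5, A[2][1] + B[1][1] = -3 + 10 = 7, A[2][2] + B[2][1] = 8 + 0 = 8) = 5 (attained at k = 0)
  C[2][2] = min over k of (A[2][0] + B[0][2] = -4 + 7 = 3, A[2][1] + B[1][2] = -3 + 8 = 5, A[2][2] + B[2][2] = 8 + 0 = 8) = 3 (attained at k = 0)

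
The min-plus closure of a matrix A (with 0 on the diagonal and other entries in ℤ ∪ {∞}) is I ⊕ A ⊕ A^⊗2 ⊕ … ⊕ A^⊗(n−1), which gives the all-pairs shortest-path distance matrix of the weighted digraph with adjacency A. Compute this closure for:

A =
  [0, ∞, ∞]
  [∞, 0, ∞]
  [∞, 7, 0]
Closure =
  [0, ∞, ∞]
  [∞, 0, ∞]
  [∞, 7, 0]

This is the Floyd-Warshall all-pairs shortest-path computation. For each intermediate vertex k = 0, 1, …, 2, update dist[i][j] ← min(dist[i][j], dist[i][k] + dist[k][j]). The final matrix gives, for each (i, j), the minimum total weight of any directed path from i to j (possibly empty when i = j).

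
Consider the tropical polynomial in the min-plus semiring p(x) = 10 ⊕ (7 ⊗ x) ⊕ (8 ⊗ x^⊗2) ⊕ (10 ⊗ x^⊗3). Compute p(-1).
p(-1) = 6

A tropical monomial a ⊗ x^⊗i evaluates to a + i · x. Evaluating each term at x = -1:
  Term 0 contributes 10 + 0 · -1 = 10
  Term 1 contributes 7 + 1 · -1 = 6
  Term 2 contributes 8 + 2 · -1 = 6
  Term 3 contributes 10 + 3 · -1 = 7
p(-1) = ⊕ of these = min[10, 6, 6, 7] = 6.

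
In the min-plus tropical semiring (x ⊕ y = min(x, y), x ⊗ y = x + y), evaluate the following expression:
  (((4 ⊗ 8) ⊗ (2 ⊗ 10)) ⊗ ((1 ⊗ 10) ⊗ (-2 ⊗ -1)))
(((4 ⊗ 8) ⊗ (2 ⊗ 10)) ⊗ ((1 ⊗ 10) ⊗ (-2 ⊗ -1))) = 32

Expand innermost to outermost. Recall ⊕ takes the minimum of its arguments and ⊗ takes their sum. Working out the expression (((4 ⊗ 8) ⊗ (2 ⊗ 10)) ⊗ ((1 ⊗ 10) ⊗ (-2 ⊗ -1))) gives 32.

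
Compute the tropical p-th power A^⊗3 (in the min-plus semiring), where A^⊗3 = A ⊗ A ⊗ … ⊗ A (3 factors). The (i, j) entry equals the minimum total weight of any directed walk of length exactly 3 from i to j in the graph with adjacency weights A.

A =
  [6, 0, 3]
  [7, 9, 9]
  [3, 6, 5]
A^⊗3 =
  [11, 6, 9]
  [13, 12, 15]
  [9, 8, 11]

Each entry (A^⊗3)_ij equals the minimum over all length-3 walks i = v_0 → v_1 → … → v_3 = j of Σ_t A[v_t][v_{t+1}]. For example, for (i, j) = (0, 2) we minimise over 9 possible intermediate vertex sequences; the minimum is 9, attained along the walk 0 → 2 → 0 → 2.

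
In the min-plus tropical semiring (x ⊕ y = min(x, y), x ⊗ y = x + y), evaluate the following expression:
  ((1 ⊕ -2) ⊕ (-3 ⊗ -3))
((1 ⊕ -2) ⊕ (-3 ⊗ -3)) = -6

Expand innermost to outermost. Recall ⊕ takes the minimum of its arguments and ⊗ takes their sum. Working out the expression ((1 ⊕ -2) ⊕ (-3 ⊗ -3)) gives -6.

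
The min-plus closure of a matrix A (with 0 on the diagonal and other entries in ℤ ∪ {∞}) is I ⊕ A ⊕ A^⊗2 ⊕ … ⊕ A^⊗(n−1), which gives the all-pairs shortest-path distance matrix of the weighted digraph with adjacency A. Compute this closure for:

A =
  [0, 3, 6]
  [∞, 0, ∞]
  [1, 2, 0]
Closure =
  [0, 3, 6]
  [∞, 0, ∞]
  [1, 2, 0]

This is the Floyd-Warshall all-pairs shortest-path computation. For each intermediate vertex k = 0, 1, …, 2, update dist[i][j] ← min(dist[i][j], dist[i][k] + dist[k][j]). The final matrix gives, for each (i, j), the minimum total weight of any directed path from i to j (possibly empty when i = j).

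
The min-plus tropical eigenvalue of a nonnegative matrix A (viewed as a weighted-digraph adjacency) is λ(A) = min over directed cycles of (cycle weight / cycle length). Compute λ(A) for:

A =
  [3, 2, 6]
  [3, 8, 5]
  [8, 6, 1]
λ(A) = 1

Enumerate directed cycles and compute their means (weight / length). Sample:
  cycle 0 → 0: weight = 3, length = 1, mean = 3/1 ≈ 3.000
  cycle 1 → 1: weight = 8, length = 1, mean = 8/1 ≈ 8.000
  cycle 2 → 2: weight = 1, length = 1, mean = 1/1 ≈ 1.000
  cycle 0 → 1 → 0: weight = 5, length = 2, mean = 5/2 ≈ 2.500
  cycle 0 → 2 → 0: weight = 14, length = 2, mean = 14/2 ≈ 7.000
  cycle 1 → 0 → 1: weight = 5, length = 2, mean = 5/2 ≈ 2.500
Minimum mean = 1.000, attained e.g. along the cycle 2 → 2 with weight 1 and length 1. So λ(A) = 1/1 = 1.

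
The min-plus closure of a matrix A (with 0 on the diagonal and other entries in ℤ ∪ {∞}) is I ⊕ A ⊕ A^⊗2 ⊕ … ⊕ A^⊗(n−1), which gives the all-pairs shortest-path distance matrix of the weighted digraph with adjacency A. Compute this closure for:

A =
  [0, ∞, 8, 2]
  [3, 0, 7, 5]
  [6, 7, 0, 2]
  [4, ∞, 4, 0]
Closure =
  [0, 13, 6, 2]
  [3, 0, 7, 5]
  [6, 7, 0, 2]
  [4, 11, 4, 0]

This is the Floyd-Warshall all-pairs shortest-path computation. For each intermediate vertex k = 0, 1, …, 3, update dist[i][j] ← min(dist[i][j], dist[i][k] + dist[k][j]). The final matrix gives, for each (i, j), the minimum total weight of any directed path from i to j (possibly empty when i = j).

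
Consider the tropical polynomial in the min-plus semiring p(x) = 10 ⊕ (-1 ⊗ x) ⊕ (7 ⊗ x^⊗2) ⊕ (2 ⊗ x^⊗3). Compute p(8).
p(8) = 7

A tropical monomial a ⊗ x^⊗i evaluates to a + i · x. Evaluating each term at x = 8:
  Term 0 contributes 10 + 0 · 8 = 10
  Term 1 contributes -1 + 1 · 8 = 7
  Term 2 contributes 7 + 2 · 8 = 23
  Term 3 contributes 2 + 3 · 8 = 26
p(8) = ⊕ of these = min[10, 7, 23, 26] = 7.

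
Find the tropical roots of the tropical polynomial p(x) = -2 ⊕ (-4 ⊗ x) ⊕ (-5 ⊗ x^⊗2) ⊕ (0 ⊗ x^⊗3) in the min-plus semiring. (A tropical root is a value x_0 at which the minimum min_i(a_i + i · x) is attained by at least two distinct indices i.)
Roots: {-5, 1, 2}

Each tropical root is a break point of the lower envelope of the lines y = a_i + i · x (there are 4 lines, with slopes 0, 1, ..., 3). Only the lines that attain the minimum somewhere contribute to roots; other lines are dominated. Here the surviving (envelope) indices are i = 3, i = 2, i = 1, i = 0.
Intersections between consecutive envelope lines give the roots: for adjacent envelope indices i < j the intersection is x = (a_i − a_j) / (j − i). Reading off the sorted break points: {-5, 1, 2}.
Verification: at each break x_0, at least two indices attain the minimum of min_i(a_i + i · x_0).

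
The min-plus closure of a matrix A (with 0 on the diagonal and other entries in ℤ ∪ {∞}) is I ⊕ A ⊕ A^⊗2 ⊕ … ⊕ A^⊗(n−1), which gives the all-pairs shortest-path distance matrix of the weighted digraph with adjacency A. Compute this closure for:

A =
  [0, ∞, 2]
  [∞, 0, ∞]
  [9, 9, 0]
Closure =
  [0, 11, 2]
  [∞, 0, ∞]
  [9, 9, 0]

This is the Floyd-Warshall all-pairs shortest-path computation. For each intermediate vertex k = 0, 1, …, 2, update dist[i][j] ← min(dist[i][j], dist[i][k] + dist[k][j]). The final matrix gives, for each (i, j), the minimum total weight of any directed path from i to j (possibly empty when i = j).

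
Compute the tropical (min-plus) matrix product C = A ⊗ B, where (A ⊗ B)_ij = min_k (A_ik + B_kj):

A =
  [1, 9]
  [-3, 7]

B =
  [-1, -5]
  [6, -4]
A ⊗ B =
  [0, -4]
  [-4, -8]

Apply the min-plus product entry-by-entry:
  C[0][0] = min over k of (A[0][0] + B[0][0] = 1 + -1 = 0, A[0][1] + B[1][0] = 9 + 6 = 15) = 0 (attained at k = 0)
  C[0][1] = min over k of (A[0][0] + B[0][1] = 1 + -5 = -4, A[0][1] + B[1][1] = 9 + -4 = 5) = -4 (attained at k = 0)
  C[1][0] = min over k of (A[1][0] + B[0][0] = -3 + -1 = -4, A[1][1] + B[1][0] = 7 + 6 = 13) = -4 (attained at k = 0)
  C[1][1] = min over k of (A[1][0] + B[0][1] = -3 + -5 = -8, A[1][1] + B[1][1] = 7 + -4 = 3) = -8 (attained at k = 0)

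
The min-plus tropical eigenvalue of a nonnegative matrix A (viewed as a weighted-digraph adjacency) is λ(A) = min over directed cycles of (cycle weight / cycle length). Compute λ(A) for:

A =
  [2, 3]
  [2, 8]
λ(A) = 2

Enumerate directed cycles and compute their means (weight / length). Sample:
  cycle 0 → 0: weight = 2, length = 1, mean = 2/1 ≈ 2.000
  cycle 1 → 1: weight = 8, length = 1, mean = 8/1 ≈ 8.000
  cycle 0 → 1 → 0: weight = 5, length = 2, mean = 5/2 ≈ 2.500
  cycle 1 → 0 → 1: weight = 5, length = 2, mean = 5/2 ≈ 2.500
Minimum mean = 2.000, attained e.g. along the cycle 0 → 0 with weight 2 and length 1. So λ(A) = 2/1 = 2.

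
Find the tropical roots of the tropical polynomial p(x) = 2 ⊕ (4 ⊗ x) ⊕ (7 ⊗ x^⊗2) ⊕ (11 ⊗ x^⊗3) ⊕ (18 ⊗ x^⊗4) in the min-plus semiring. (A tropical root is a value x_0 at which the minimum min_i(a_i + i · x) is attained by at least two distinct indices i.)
Roots: {-7, -4, -3, -2}

Each tropical root is a break point of the lower envelope of the lines y = a_i + i · x (there are 5 lines, with slopes 0, 1, ..., 4). Only the lines that attain the minimum somewhere contribute to roots; other lines are dominated. Here the surviving (envelope) indices are i = 4, i = 3, i = 2, i = 1, i = 0.
Intersections between consecutive envelope lines give the roots: for adjacent envelope indices i < j the intersection is x = (a_i − a_j) / (j − i). Reading off the sorted break points: {-7, -4, -3, -2}.
Verification: at each break x_0, at least two indices attain the minimum of min_i(a_i + i · x_0).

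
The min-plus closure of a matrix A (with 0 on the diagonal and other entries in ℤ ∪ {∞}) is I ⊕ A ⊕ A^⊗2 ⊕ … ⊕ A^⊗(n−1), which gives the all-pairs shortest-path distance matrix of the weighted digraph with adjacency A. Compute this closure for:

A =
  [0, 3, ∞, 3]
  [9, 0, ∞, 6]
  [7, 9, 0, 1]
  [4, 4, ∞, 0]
Closure =
  [0, 3, ∞, 3]
  [9, 0, ∞, 6]
  [5, 5, 0, 1]
  [4, 4, ∞, 0]

This is the Floyd-Warshall all-pairs shortest-path computation. For each intermediate vertex k = 0, 1, …, 3, update dist[i][j] ← min(dist[i][j], dist[i][k] + dist[k][j]). The final matrix gives, for each (i, j), the minimum total weight of any directed path from i to j (possibly empty when i = j).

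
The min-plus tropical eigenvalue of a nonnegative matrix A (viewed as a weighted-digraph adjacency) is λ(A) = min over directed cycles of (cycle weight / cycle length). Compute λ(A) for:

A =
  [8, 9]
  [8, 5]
λ(A) = 5

Enumerate directed cycles and compute their means (weight / length). Sample:
  cycle 0 → 0: weight = 8, length = 1, mean = 8/1 ≈ 8.000
  cycle 1 → 1: weight = 5, length = 1, mean = 5/1 ≈ 5.000
  cycle 0 → 1 → 0: weight = 17, length = 2, mean = 17/2 ≈ 8.500
  cycle 1 → 0 → 1: weight = 17, length = 2, mean = 17/2 ≈ 8.500
Minimum mean = 5.000, attained e.g. along the cycle 1 → 1 with weight 5 and length 1. So λ(A) = 5/1 = 5.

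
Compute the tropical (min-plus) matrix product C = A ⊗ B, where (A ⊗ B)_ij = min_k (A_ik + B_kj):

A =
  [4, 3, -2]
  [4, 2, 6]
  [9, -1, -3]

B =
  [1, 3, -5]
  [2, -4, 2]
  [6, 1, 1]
A ⊗ B =
  [4, -1, -1]
  [4, -2, -1]
  [1, -5, -2]

Apply the min-plus product entry-by-entry:
  C[0][0] = min over k of (A[0][0] + B[0][0] = 4 + 1 = 5, A[0][1] + B[1][0] = 3 + 2 = 5, A[0][2] + B[2][0] = -2 + 6 = 4) = 4 (attained at k = 2)
  C[0][1] = min over k of (A[0][0] + B[0][1] = 4 + 3 = 7, A[0][1] + B[1][1] = 3 + -4 = -1, A[0][2] + B[2][1] = -2 + 1 = -1) = -1 (attained at k = 1)
  C[0][2] = min over k of (A[0][0] + B[0][2] = 4 + -5 = -1, A[0][1] + B[1][2] = 3 + 2 = 5, A[0][2] + B[2][2] = -2 + 1 = -1) = -1 (attained at k = 0)
  C[1][0] = min over k of (A[1][0] + B[0][0] = 4 + 1 = 5, A[1][1] + B[1][0] = 2 + 2 = 4, A[1][2] + B[2][0] = 6 + 6 = 12) = 4 (attained at k = 1)
  C[1][1] = min over k of (A[1][0] + B[0][1] = 4 + 3 = 7, A[1][1] + B[1][1] = 2 + -4 = -2, A[1][2] + B[2][1] = 6 + 1 = 7) = -2 (attained at k = 1)
  C[1][2] = min over k of (A[1][0] + B[0][2] = 4 + -5 = -1, A[1][1] + B[1][2] = 2 + 2 = 4, A[1][2] + B[2][2] = 6 + 1 = 7) = -1 (attained at k = 0)
  C[2][0] = min over k of (A[2][0] + B[0][0] = 9 + 1 = 10, A[2][1] + B[1][0] = -1 + 2 = 1, A[2][2] + B[2][0] = -3 + 6 = 3) = 1 (attained at k = 1)
  C[2][1] = min over k of (A[2][0] + B[0][1] = 9 + 3 = 12, A[2][1] + B[1][1] = -1 + -4 = -5, A[2][2] + B[2][1] = -3 + 1 = -2) = -5 (attained at k = 1)
  C[2][2] = min over k of (A[2][0] + B[0][2] = 9 + -5 = 4, A[2][1] + B[1][2] = -1 + 2 = 1, A[2][2] + B[2][2] = -3 + 1 = -2) = -2 (attained at k = 2)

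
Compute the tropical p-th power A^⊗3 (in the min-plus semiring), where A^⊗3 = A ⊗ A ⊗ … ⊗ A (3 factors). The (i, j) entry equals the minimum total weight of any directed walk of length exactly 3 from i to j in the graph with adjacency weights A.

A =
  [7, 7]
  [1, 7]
A^⊗3 =
  [15, 15]
  [9, 15]

Each entry (A^⊗3)_ij equals the minimum over all length-3 walks i = v_0 → v_1 → … → v_3 = j of Σ_t A[v_t][v_{t+1}]. For example, for (i, j) = (0, 1) we minimise over 4 possible intermediate vertex sequences; the minimum is 15, attained along the walk 0 → 1 → 0 → 1.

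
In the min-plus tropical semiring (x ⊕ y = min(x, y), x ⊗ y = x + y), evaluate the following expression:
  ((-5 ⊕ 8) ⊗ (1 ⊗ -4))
((-5 ⊕ 8) ⊗ (1 ⊗ -4)) = -8

Expand innermost to outermost. Recall ⊕ takes the minimum of its arguments and ⊗ takes their sum. Working out the expression ((-5 ⊕ 8) ⊗ (1 ⊗ -4)) gives -8.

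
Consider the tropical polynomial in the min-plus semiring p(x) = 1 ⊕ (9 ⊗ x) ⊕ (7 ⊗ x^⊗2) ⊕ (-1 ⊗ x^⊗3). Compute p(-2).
p(-2) = -7

A tropical monomial a ⊗ x^⊗i evaluates to a + i · x. Evaluating each term at x = -2:
  Term 0 contributes 1 + 0 · -2 = 1
  Term 1 contributes 9 + 1 · -2 = 7
  Term 2 contributes 7 + 2 · -2 = 3
  Term 3 contributes -1 + 3 · -2 = -7
p(-2) = ⊕ of these = min[1, 7, 3, -7] = -7.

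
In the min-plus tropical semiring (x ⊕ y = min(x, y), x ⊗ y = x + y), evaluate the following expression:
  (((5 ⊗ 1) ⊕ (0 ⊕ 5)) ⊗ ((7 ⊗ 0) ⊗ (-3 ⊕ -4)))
(((5 ⊗ 1) ⊕ (0 ⊕ 5)) ⊗ ((7 ⊗ 0) ⊗ (-3 ⊕ -4))) = 3

Expand innermost to outermost. Recall ⊕ takes the minimum of its arguments and ⊗ takes their sum. Working out the expression (((5 ⊗ 1) ⊕ (0 ⊕ 5)) ⊗ ((7 ⊗ 0) ⊗ (-3 ⊕ -4))) gives 3.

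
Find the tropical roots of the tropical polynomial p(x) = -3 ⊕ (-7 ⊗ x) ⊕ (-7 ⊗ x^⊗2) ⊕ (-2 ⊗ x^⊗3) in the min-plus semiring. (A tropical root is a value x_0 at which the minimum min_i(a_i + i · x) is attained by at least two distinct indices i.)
Roots: {-5, 0, 4}

Each tropical root is a break point of the lower envelope of the lines y = a_i + i · x (there are 4 lines, with slopes 0, 1, ..., 3). Only the lines that attain the minimum somewhere contribute to roots; other lines are dominated. Here the surviving (envelope) indices are i = 3, i = 2, i = 1, i = 0.
Intersections between consecutive envelope lines give the roots: for adjacent envelope indices i < j the intersection is x = (a_i − a_j) / (j − i). Reading off the sorted break points: {-5, 0, 4}.
Verification: at each break x_0, at least two indices attain the minimum of min_i(a_i + i · x_0).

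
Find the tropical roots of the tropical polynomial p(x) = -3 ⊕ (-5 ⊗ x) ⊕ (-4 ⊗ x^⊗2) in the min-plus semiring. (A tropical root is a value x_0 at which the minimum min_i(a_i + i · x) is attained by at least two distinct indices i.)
Roots: {-1, 2}

Each tropical root is a break point of the lower envelope of the lines y = a_i + i · x (there are 3 lines, with slopes 0, 1, ..., 2). Only the lines that attain the minimum somewhere contribute to roots; other lines are dominated. Here the surviving (envelope) indices are i = 2, i = 1, i = 0.
Intersections between consecutive envelope lines give the roots: for adjacent envelope indices i < j the intersection is x = (a_i − a_j) / (j − i). Reading off the sorted break points: {-1, 2}.
Verification: at each break x_0, at least two indices attain the minimum of min_i(a_i + i · x_0).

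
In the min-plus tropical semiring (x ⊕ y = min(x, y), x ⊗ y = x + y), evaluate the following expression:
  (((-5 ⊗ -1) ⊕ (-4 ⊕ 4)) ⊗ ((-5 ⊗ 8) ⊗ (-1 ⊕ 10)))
(((-5 ⊗ -1) ⊕ (-4 ⊕ 4)) ⊗ ((-5 ⊗ 8) ⊗ (-1 ⊕ 10))) = -4

Expand innermost to outermost. Recall ⊕ takes the minimum of its arguments and ⊗ takes their sum. Working out the expression (((-5 ⊗ -1) ⊕ (-4 ⊕ 4)) ⊗ ((-5 ⊗ 8) ⊗ (-1 ⊕ 10))) gives -4.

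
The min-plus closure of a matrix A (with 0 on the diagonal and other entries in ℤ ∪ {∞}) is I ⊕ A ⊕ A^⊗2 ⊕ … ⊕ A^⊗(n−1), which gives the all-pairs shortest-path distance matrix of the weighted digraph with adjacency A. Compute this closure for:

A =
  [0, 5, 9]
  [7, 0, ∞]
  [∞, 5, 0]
Closure =
  [0, 5, 9]
  [7, 0, 16]
  [12, 5, 0]

This is the Floyd-Warshall all-pairs shortest-path computation. For each intermediate vertex k = 0, 1, …, 2, update dist[i][j] ← min(dist[i][j], dist[i][k] + dist[k][j]). The final matrix gives, for each (i, j), the minimum total weight of any directed path from i to j (possibly empty when i = j).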